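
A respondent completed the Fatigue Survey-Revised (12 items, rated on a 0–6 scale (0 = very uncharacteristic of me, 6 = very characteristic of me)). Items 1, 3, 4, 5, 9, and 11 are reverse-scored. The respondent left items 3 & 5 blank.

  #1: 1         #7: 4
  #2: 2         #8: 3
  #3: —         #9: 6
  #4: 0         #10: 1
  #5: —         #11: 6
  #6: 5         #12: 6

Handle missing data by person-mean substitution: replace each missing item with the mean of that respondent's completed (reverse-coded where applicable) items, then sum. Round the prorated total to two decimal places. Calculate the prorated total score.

38.40

Reverse-coded (reverse-coded value = 6 − response):
  item 1: 6 − 1 = 5
  item 4: 6 − 0 = 6
  item 9: 6 − 6 = 0
  item 11: 6 − 6 = 0
Completed scored items (10 of 12): 5, 2, 6, 5, 4, 3, 0, 1, 0, 6; sum = 32.
Person mean = 32 / 10 ≈ 3.2000
Prorated total = (32 / 10) × 12 = 38.40 (to 2 dp)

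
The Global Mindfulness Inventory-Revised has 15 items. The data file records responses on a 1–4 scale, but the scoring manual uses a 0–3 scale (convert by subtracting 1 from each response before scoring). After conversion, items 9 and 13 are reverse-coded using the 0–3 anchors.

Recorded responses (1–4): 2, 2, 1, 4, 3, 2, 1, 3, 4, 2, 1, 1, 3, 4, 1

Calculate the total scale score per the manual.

15

Convert to 0–3: 1, 1, 0, 3, 2, 1, 0, 2, 3, 1, 0, 0, 2, 3, 0
Reverse-coded (on a 0–3 scale, reversed = 3 − raw):
  item 9: 3 − 3 = 0
  item 13: 3 − 2 = 1
Scored: 1, 1, 0, 3, 2, 1, 0, 2, 0, 1, 0, 0, 1, 3, 0
Total = 15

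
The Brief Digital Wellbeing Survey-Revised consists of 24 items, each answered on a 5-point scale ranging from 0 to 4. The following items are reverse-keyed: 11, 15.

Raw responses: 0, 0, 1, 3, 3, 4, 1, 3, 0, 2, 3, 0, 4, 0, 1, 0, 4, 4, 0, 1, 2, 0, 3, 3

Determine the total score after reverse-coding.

Reverse-keyed items use 4 − raw:
  item 11: 4 − 3 = 1
  item 15: 4 − 1 = 3
Scored responses: 0, 0, 1, 3, 3, 4, 1, 3, 0, 2, 1, 0, 4, 0, 3, 0, 4, 4, 0, 1, 2, 0, 3, 3
Total = 0 + 0 + 1 + 3 + 3 + 4 + 1 + 3 + 0 + 2 + 1 + 0 + 4 + 0 + 3 + 0 + 4 + 4 + 0 + 1 + 2 + 0 + 3 + 3 = 42

42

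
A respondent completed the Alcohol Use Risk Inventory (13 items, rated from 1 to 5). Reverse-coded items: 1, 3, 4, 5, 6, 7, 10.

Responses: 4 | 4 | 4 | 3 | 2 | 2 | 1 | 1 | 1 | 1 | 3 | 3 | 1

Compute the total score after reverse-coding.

Apply reverse scoring (reversed = (1+5) − raw = 6 − raw):
  item 1: 6 − 4 = 2
  item 3: 6 − 4 = 2
  item 4: 6 − 3 = 3
  item 5: 6 − 2 = 4
  item 6: 6 − 2 = 4
  item 7: 6 − 1 = 5
  item 10: 6 − 1 = 5
Scored items: 2, 4, 2, 3, 4, 4, 5, 1, 1, 5, 3, 3, 1
Total = 2 + 4 + 2 + 3 + 4 + 4 + 5 + 1 + 1 + 5 + 3 + 3 + 1 = 38

38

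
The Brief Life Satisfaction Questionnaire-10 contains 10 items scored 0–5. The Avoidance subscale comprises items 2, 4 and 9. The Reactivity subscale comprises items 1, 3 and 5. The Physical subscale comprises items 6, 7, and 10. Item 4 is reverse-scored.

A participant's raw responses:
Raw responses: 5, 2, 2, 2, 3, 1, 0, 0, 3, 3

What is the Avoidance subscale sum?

8

Avoidance items: 2, 4, 9.
Of these, item 4 is reverse-scored; reversed = (0+5) − raw = 5 − raw.
  item 2: 2
  item 4: 5 − 2 = 3
  item 9: 3
Sum = 2 + 3 + 3 = 8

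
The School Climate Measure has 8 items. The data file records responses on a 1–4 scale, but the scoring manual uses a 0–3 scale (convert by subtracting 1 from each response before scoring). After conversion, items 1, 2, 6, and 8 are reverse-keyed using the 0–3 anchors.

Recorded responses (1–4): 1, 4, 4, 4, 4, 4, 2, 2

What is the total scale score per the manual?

15

Convert to 0–3: 0, 3, 3, 3, 3, 3, 1, 1
Reverse-coded (reversed = (0+3) − raw = 3 − raw):
  item 1: 3 − 0 = 3
  item 2: 3 − 3 = 0
  item 6: 3 − 3 = 0
  item 8: 3 − 1 = 2
Scored: 3, 0, 3, 3, 3, 0, 1, 2
Total = 15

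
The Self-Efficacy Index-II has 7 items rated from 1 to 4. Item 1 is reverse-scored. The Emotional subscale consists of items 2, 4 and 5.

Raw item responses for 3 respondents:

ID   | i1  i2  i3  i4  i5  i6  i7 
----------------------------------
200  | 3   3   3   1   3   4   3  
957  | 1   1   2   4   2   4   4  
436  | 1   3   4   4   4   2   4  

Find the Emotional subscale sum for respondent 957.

7

Respondent 957 raw: 1, 1, 2, 4, 2, 4, 4.
Emotional items: 2, 4, 5.
Reverse-coded (reversed = (1+4) − raw = 5 − raw):
  item 2: 1
  item 4: 4
  item 5: 2
Sum = 1 + 4 + 2 = 7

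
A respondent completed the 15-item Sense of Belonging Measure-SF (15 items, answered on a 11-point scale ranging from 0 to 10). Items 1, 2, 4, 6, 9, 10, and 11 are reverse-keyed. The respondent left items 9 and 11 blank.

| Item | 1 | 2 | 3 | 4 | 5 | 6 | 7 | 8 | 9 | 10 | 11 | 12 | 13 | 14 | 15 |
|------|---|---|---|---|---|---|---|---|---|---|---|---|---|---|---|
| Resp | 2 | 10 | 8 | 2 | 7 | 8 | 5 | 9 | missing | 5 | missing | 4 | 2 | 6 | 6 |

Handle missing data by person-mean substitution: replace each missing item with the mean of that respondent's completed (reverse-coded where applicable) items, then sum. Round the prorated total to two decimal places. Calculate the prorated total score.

Reverse-coded (reversed = (0+10) − raw = 10 − raw):
  item 1: 10 − 2 = 8
  item 2: 10 − 10 = 0
  item 4: 10 − 2 = 8
  item 6: 10 − 8 = 2
  item 10: 10 − 5 = 5
Completed scored items (13 of 15): 8, 0, 8, 8, 7, 2, 5, 9, 5, 4, 2, 6, 6; sum = 70.
Person mean = 70 / 13 ≈ 5.3846
Prorated total = (70 / 13) × 15 = 80.77 (to 2 dp)

80.77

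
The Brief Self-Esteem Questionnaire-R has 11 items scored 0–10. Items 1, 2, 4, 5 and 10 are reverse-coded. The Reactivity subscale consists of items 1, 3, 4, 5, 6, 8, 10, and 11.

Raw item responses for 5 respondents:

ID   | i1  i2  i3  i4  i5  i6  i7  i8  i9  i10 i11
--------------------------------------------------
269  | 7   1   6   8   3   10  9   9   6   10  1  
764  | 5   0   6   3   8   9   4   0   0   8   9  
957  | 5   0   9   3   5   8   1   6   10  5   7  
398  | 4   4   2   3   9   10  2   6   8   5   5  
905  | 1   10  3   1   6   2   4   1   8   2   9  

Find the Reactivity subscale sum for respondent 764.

Respondent 764 raw: 5, 0, 6, 3, 8, 9, 4, 0, 0, 8, 9.
Reactivity items: 1, 3, 4, 5, 6, 8, 10, 11.
Reverse-coded (reverse-coded value = 10 − response):
  item 1: 10 − 5 = 5
  item 3: 6
  item 4: 10 − 3 = 7
  item 5: 10 − 8 = 2
  item 6: 9
  item 8: 0
  item 10: 10 − 8 = 2
  item 11: 9
Sum = 5 + 6 + 7 + 2 + 9 + 0 + 2 + 9 = 40

40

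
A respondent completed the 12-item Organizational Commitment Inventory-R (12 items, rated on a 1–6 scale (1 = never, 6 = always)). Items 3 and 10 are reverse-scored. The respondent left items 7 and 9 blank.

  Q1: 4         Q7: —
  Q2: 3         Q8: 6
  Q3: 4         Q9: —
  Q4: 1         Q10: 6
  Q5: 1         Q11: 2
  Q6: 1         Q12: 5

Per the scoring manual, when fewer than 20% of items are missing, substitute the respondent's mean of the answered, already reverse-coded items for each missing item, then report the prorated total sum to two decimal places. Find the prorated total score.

Reverse-coded (on a 1–6 scale, reversed = 7 − raw):
  item 3: 7 − 4 = 3
  item 10: 7 − 6 = 1
Completed scored items (10 of 12): 4, 3, 3, 1, 1, 1, 6, 1, 2, 5; sum = 27.
Person mean = 27 / 10 ≈ 2.7000
Prorated total = (27 / 10) × 12 = 32.40 (to 2 dp)

32.40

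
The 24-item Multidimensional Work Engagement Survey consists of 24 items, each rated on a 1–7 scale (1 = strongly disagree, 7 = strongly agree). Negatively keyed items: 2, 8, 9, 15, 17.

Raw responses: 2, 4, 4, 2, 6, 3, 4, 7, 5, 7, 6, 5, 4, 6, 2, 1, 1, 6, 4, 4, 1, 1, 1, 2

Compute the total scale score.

Raw sum = 88. Negatively keyed items: 2, 8, 9, 15, 17; their raw sum = 19.
Each reversal replaces raw with 8 − raw, changing the total by 8 − 2·raw per item.
Total = 88 + 5·8 − 2·19 = 88 + 40 − 38 = 90

90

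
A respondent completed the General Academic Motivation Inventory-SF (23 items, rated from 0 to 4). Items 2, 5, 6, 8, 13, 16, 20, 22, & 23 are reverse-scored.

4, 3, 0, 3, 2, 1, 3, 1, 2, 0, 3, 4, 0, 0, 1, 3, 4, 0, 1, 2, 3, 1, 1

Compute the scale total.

Reversing items 2, 5, 6, 8, 13, 16, 20, 22, and 23 with 4 − raw:
Total = 4 + (4−3) + 0 + 3 + (4−2) + (4−1) + 3 + (4−1) + 2 + 0 + 3 + 4 + (4−0) + 0 + 1 + (4−3) + 4 + 0 + 1 + (4−2) + 3 + (4−1) + (4−1)
      = 4 + 1 + 0 + 3 + 2 + 3 + 3 + 3 + 2 + 0 + 3 + 4 + 4 + 0 + 1 + 1 + 4 + 0 + 1 + 2 + 3 + 3 + 3 = 50

50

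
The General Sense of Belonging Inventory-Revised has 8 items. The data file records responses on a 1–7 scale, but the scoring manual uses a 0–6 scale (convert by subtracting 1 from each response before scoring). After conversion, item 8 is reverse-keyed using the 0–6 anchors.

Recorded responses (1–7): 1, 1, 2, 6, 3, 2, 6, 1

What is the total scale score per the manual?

Convert to 0–6: 0, 0, 1, 5, 2, 1, 5, 0
Reverse-coded (on a 0–6 scale, reversed = 6 − raw):
  item 8: 6 − 0 = 6
Scored: 0, 0, 1, 5, 2, 1, 5, 6
Total = 20

20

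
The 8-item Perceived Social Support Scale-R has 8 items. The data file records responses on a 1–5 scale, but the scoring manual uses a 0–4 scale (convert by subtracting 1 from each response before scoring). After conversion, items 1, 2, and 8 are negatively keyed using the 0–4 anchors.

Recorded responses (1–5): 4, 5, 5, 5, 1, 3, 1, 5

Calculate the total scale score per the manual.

Convert to 0–4: 3, 4, 4, 4, 0, 2, 0, 4
Reverse-coded (reversed = (0+4) − raw = 4 − raw):
  item 1: 4 − 3 = 1
  item 2: 4 − 4 = 0
  item 8: 4 − 4 = 0
Scored: 1, 0, 4, 4, 0, 2, 0, 0
Total = 11

11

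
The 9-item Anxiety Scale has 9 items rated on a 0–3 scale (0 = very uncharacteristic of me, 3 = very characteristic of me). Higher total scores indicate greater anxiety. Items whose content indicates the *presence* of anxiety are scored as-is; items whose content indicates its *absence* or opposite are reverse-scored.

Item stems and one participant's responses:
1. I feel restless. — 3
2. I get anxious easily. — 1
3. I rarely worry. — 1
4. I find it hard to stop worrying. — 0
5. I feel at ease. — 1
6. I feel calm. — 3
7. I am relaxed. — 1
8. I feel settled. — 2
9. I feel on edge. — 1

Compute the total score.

12

Items 3, 5, 6, 7, 8 describe the absence/opposite of anxiety → reverse-score.
on a 0–3 scale, reversed = 3 − raw.
  item 1: 3
  item 2: 1
  item 3: 3 − 1 = 2
  item 4: 0
  item 5: 3 − 1 = 2
  item 6: 3 − 3 = 0
  item 7: 3 − 1 = 2
  item 8: 3 − 2 = 1
  item 9: 1
Total = 3 + 1 + 2 + 0 + 2 + 0 + 2 + 1 + 1 = 12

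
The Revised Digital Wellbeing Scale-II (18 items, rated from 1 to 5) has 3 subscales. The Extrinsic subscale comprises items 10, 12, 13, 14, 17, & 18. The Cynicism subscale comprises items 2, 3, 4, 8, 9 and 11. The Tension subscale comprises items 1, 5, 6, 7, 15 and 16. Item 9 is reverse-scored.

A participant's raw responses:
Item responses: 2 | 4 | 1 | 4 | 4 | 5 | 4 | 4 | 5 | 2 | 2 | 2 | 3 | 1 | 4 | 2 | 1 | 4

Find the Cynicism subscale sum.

Cynicism items: 2, 3, 4, 8, 9, 11.
Of these, item 9 is reverse-scored; reverse-coded value = 6 − response.
  item 2: 4
  item 3: 1
  item 4: 4
  item 8: 4
  item 9: 6 − 5 = 1
  item 11: 2
Sum = 4 + 1 + 4 + 4 + 1 + 2 = 16

16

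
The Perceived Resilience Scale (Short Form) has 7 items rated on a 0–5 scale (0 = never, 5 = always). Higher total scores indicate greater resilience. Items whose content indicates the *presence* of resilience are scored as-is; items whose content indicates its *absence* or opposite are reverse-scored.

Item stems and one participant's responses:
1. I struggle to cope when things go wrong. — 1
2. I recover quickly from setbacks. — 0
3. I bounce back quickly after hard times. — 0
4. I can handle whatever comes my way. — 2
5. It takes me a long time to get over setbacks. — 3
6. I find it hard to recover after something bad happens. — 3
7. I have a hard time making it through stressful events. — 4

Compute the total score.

11

Items 1, 5, 6, 7 describe the absence/opposite of resilience → reverse-score.
on a 0–5 scale, reversed = 5 − raw.
  item 1: 5 − 1 = 4
  item 2: 0
  item 3: 0
  item 4: 2
  item 5: 5 − 3 = 2
  item 6: 5 − 3 = 2
  item 7: 5 − 4 = 1
Total = 4 + 0 + 0 + 2 + 2 + 2 + 1 = 11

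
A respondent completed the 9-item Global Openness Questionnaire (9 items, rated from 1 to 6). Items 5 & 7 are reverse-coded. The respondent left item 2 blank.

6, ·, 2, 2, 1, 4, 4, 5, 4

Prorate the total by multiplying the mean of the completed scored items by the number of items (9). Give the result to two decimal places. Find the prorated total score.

36.00

Reverse-coded (on a 1–6 scale, reversed = 7 − raw):
  item 5: 7 − 1 = 6
  item 7: 7 − 4 = 3
Completed scored items (8 of 9): 6, 2, 2, 6, 4, 3, 5, 4; sum = 32.
Person mean = 32 / 8 ≈ 4.0000
Prorated total = (32 / 8) × 9 = 36.00 (to 2 dp)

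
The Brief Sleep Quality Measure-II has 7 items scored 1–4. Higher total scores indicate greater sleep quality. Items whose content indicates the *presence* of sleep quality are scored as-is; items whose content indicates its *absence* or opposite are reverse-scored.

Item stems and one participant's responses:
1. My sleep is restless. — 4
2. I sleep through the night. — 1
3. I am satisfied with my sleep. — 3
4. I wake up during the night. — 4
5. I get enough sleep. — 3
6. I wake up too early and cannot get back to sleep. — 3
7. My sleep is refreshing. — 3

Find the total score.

14

Items 1, 4, 6 describe the absence/opposite of sleep quality → reverse-score.
reversed = (1+4) − raw = 5 − raw.
  item 1: 5 − 4 = 1
  item 2: 1
  item 3: 3
  item 4: 5 − 4 = 1
  item 5: 3
  item 6: 5 − 3 = 2
  item 7: 3
Total = 1 + 1 + 3 + 1 + 3 + 2 + 3 = 14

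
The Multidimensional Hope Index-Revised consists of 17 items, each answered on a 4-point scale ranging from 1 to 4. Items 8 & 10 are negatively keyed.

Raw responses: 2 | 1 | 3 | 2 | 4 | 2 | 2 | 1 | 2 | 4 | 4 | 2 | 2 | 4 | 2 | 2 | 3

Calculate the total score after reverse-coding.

Raw sum = 42. Negatively keyed items: 8, 10; their raw sum = 5.
Each reversal replaces raw with 5 − raw, changing the total by 5 − 2·raw per item.
Total = 42 + 2·5 − 2·5 = 42 + 10 − 10 = 42

42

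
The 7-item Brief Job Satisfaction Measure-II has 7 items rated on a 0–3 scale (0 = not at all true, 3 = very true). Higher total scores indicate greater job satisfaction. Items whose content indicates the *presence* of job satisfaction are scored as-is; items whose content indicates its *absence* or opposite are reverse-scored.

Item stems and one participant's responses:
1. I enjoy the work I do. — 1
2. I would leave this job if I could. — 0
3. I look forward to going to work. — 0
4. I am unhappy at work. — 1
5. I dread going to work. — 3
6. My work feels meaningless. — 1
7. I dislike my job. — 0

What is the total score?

Items 2, 4, 5, 6, 7 describe the absence/opposite of job satisfaction → reverse-score.
on a 0–3 scale, reversed = 3 − raw.
  item 1: 1
  item 2: 3 − 0 = 3
  item 3: 0
  item 4: 3 − 1 = 2
  item 5: 3 − 3 = 0
  item 6: 3 − 1 = 2
  item 7: 3 − 0 = 3
Total = 1 + 3 + 0 + 2 + 0 + 2 + 3 = 11

11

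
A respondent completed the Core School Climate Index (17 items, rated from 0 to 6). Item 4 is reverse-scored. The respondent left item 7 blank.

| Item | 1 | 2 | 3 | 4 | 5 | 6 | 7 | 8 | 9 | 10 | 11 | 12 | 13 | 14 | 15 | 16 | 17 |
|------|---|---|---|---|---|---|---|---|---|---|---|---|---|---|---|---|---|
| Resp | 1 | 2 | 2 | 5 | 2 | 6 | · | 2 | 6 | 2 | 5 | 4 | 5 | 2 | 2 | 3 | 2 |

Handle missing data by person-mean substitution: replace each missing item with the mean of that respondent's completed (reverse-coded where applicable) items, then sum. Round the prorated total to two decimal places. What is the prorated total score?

49.94

Reverse-coded (on a 0–6 scale, reversed = 6 − raw):
  item 4: 6 − 5 = 1
Completed scored items (16 of 17): 1, 2, 2, 1, 2, 6, 2, 6, 2, 5, 4, 5, 2, 2, 3, 2; sum = 47.
Person mean = 47 / 16 ≈ 2.9375
Prorated total = (47 / 16) × 17 = 49.94 (to 2 dp)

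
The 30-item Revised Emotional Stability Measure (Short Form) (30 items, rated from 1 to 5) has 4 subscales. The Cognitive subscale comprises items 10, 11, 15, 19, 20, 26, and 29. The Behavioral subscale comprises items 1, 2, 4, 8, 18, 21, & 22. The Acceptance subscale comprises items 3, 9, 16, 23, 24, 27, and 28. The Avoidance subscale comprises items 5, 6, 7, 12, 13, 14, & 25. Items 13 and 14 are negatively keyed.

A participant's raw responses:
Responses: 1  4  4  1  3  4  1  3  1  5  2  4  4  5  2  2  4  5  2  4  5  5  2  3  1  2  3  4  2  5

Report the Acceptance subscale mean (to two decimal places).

2.71

Acceptance items: 3, 9, 16, 23, 24, 27, 28.
  item 3: 4
  item 9: 1
  item 16: 2
  item 23: 2
  item 24: 3
  item 27: 3
  item 28: 4
Sum = 4 + 1 + 2 + 2 + 3 + 3 + 4 = 19
Mean = 19 / 7 = 2.71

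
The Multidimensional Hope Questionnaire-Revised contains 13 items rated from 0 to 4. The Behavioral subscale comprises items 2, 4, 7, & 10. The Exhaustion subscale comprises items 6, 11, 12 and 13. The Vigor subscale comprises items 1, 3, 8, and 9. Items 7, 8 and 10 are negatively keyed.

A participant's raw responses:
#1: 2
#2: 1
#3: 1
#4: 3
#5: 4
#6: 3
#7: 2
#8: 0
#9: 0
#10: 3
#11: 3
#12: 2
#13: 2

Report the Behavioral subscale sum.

Behavioral items: 2, 4, 7, 10.
Of these, items 7 & 10 are negatively keyed; reversed = (0+4) − raw = 4 − raw.
  item 2: 1
  item 4: 3
  item 7: 4 − 2 = 2
  item 10: 4 − 3 = 1
Sum = 1 + 3 + 2 + 1 = 7

7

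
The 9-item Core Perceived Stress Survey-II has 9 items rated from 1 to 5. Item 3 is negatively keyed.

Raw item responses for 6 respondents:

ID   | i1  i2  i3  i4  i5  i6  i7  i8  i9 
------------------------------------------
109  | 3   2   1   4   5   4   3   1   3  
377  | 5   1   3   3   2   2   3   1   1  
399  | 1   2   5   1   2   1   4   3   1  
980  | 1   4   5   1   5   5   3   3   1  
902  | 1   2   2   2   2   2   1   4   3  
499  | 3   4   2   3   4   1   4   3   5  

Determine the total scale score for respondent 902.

Respondent 902 raw: 1, 2, 2, 2, 2, 2, 1, 4, 3.
Reverse-coded (reverse-coded value = 6 − response):
  item 1: 1
  item 2: 2
  item 3: 6 − 2 = 4
  item 4: 2
  item 5: 2
  item 6: 2
  item 7: 1
  item 8: 4
  item 9: 3
Sum = 1 + 2 + 4 + 2 + 2 + 2 + 1 + 4 + 3 = 21

21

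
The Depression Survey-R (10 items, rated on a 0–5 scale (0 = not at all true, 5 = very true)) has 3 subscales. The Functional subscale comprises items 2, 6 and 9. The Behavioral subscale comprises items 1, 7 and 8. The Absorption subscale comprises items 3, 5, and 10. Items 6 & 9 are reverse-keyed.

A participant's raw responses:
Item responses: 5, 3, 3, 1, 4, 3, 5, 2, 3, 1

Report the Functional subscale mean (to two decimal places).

2.33

Functional items: 2, 6, 9.
Of these, items 6 & 9 are reverse-keyed; reverse-coded value = 5 − response.
  item 2: 3
  item 6: 5 − 3 = 2
  item 9: 5 − 3 = 2
Sum = 3 + 2 + 2 = 7
Mean = 7 / 3 = 2.33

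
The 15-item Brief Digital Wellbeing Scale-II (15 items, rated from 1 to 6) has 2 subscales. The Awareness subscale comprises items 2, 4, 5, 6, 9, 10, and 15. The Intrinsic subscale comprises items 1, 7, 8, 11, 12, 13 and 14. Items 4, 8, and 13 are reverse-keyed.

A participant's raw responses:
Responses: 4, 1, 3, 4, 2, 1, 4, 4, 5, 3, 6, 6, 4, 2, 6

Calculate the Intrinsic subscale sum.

28

Intrinsic items: 1, 7, 8, 11, 12, 13, 14.
Of these, items 8 and 13 are reverse-keyed; on a 1–6 scale, reversed = 7 − raw.
  item 1: 4
  item 7: 4
  item 8: 7 − 4 = 3
  item 11: 6
  item 12: 6
  item 13: 7 − 4 = 3
  item 14: 2
Sum = 4 + 4 + 3 + 6 + 6 + 3 + 2 = 28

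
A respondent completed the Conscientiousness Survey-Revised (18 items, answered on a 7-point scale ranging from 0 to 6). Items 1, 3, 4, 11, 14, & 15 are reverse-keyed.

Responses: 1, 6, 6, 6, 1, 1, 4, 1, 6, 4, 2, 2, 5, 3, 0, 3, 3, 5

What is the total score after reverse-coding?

59

Apply reverse scoring (on a 0–6 scale, reversed = 6 − raw):
  item 1: 6 − 1 = 5
  item 3: 6 − 6 = 0
  item 4: 6 − 6 = 0
  item 11: 6 − 2 = 4
  item 14: 6 − 3 = 3
  item 15: 6 − 0 = 6
After reverse-coding: 5, 6, 0, 0, 1, 1, 4, 1, 6, 4, 4, 2, 5, 3, 6, 3, 3, 5
Total = 5 + 6 + 0 + 0 + 1 + 1 + 4 + 1 + 6 + 4 + 4 + 2 + 5 + 3 + 6 + 3 + 3 + 5 = 59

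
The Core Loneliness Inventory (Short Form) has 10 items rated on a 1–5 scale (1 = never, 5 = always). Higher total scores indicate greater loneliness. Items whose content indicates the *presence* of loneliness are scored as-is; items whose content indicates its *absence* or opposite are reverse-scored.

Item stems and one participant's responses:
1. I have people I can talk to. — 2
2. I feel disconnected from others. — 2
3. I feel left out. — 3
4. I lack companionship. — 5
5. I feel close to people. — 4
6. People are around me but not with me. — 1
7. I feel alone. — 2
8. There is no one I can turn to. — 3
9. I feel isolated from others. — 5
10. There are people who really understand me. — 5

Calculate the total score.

28

Items 1, 5, 10 describe the absence/opposite of loneliness → reverse-score.
on a 1–5 scale, reversed = 6 − raw.
  item 1: 6 − 2 = 4
  item 2: 2
  item 3: 3
  item 4: 5
  item 5: 6 − 4 = 2
  item 6: 1
  item 7: 2
  item 8: 3
  item 9: 5
  item 10: 6 − 5 = 1
Total = 4 + 2 + 3 + 5 + 2 + 1 + 2 + 3 + 5 + 1 = 28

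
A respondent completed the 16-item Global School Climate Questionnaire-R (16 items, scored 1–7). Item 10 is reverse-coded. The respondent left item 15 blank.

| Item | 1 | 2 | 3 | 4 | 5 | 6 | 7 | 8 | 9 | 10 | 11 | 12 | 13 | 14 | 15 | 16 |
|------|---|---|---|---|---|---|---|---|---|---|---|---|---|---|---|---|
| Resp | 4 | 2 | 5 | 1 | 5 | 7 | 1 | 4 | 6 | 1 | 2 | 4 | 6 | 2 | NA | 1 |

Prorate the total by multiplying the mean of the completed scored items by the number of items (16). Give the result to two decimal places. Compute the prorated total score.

60.80

Reverse-coded (on a 1–7 scale, reversed = 8 − raw):
  item 10: 8 − 1 = 7
Completed scored items (15 of 16): 4, 2, 5, 1, 5, 7, 1, 4, 6, 7, 2, 4, 6, 2, 1; sum = 57.
Person mean = 57 / 15 ≈ 3.8000
Prorated total = (57 / 15) × 16 = 60.80 (to 2 dp)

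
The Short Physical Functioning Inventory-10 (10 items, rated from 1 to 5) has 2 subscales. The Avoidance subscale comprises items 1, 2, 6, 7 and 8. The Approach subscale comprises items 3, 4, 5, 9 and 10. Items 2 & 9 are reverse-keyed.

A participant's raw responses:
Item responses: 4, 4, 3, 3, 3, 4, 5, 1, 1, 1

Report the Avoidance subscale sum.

Avoidance items: 1, 2, 6, 7, 8.
Of these, item 2 is reverse-keyed; reverse-coded value = 6 − response.
  item 1: 4
  item 2: 6 − 4 = 2
  item 6: 4
  item 7: 5
  item 8: 1
Sum = 4 + 2 + 4 + 5 + 1 = 16

16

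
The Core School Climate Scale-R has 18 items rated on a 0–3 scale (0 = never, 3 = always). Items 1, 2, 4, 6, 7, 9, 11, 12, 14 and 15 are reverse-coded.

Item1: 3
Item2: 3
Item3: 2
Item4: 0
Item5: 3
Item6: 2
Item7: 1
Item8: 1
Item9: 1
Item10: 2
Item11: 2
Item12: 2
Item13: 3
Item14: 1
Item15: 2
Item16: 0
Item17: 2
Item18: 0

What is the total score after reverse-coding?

26

Raw sum = 30. Reverse-coded items: 1, 2, 4, 6, 7, 9, 11, 12, 14, 15; their raw sum = 17.
Each reversal replaces raw with 3 − raw, changing the total by 3 − 2·raw per item.
Total = 30 + 10·3 − 2·17 = 30 + 30 − 34 = 26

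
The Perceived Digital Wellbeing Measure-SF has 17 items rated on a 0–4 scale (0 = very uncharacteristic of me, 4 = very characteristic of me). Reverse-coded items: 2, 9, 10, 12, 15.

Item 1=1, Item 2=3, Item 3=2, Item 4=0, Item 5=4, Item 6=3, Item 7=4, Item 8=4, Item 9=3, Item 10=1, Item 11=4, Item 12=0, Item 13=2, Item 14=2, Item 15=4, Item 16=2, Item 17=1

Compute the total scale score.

Apply reverse scoring (on a 0–4 scale, reversed = 4 − raw):
  item 2: 4 − 3 = 1
  item 9: 4 − 3 = 1
  item 10: 4 − 1 = 3
  item 12: 4 − 0 = 4
  item 15: 4 − 4 = 0
After reverse-coding: 1, 1, 2, 0, 4, 3, 4, 4, 1, 3, 4, 4, 2, 2, 0, 2, 1
Total = 1 + 1 + 2 + 0 + 4 + 3 + 4 + 4 + 1 + 3 + 4 + 4 + 2 + 2 + 0 + 2 + 1 = 38

38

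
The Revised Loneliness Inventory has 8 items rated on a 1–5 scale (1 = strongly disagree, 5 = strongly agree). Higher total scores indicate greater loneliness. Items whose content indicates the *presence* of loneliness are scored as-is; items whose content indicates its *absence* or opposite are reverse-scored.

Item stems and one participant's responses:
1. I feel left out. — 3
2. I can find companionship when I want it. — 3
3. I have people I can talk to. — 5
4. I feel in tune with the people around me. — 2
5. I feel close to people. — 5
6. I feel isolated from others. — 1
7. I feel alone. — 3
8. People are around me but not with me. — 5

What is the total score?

Items 2, 3, 4, 5 describe the absence/opposite of loneliness → reverse-score.
reverse-coded value = 6 − response.
  item 1: 3
  item 2: 6 − 3 = 3
  item 3: 6 − 5 = 1
  item 4: 6 − 2 = 4
  item 5: 6 − 5 = 1
  item 6: 1
  item 7: 3
  item 8: 5
Total = 3 + 3 + 1 + 4 + 1 + 1 + 3 + 5 = 21

21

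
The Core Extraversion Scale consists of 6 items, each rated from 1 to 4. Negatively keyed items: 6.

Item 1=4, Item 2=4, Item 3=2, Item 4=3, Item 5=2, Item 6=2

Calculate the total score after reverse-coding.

18

Reversing item 6 with 5 − raw:
Total = 4 + 4 + 2 + 3 + 2 + (5−2)
      = 4 + 4 + 2 + 3 + 2 + 3 = 18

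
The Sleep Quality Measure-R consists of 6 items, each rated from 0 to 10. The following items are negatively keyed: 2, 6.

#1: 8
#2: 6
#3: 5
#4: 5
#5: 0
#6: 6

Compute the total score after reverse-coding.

26

Apply reverse scoring (reverse-coded value = 10 − response):
  item 2: 10 − 6 = 4
  item 6: 10 − 6 = 4
Scored responses: 8, 4, 5, 5, 0, 4
Total = 8 + 4 + 5 + 5 + 0 + 4 = 26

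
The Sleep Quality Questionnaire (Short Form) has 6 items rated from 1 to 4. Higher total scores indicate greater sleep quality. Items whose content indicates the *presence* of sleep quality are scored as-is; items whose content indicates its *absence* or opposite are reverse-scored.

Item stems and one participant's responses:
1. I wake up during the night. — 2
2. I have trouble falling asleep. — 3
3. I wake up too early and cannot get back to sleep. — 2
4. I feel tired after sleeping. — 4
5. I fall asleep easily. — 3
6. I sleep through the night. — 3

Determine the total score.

Items 1, 2, 3, 4 describe the absence/opposite of sleep quality → reverse-score.
on a 1–4 scale, reversed = 5 − raw.
  item 1: 5 − 2 = 3
  item 2: 5 − 3 = 2
  item 3: 5 − 2 = 3
  item 4: 5 − 4 = 1
  item 5: 3
  item 6: 3
Total = 3 + 2 + 3 + 1 + 3 + 3 = 15

15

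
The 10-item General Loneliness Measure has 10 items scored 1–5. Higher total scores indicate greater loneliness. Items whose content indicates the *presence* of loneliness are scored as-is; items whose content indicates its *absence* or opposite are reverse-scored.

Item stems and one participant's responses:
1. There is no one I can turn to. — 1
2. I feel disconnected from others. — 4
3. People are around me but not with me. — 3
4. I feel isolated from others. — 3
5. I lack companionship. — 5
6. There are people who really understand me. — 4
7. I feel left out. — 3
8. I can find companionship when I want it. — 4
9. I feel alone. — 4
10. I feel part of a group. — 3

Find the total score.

30

Items 6, 8, 10 describe the absence/opposite of loneliness → reverse-score.
on a 1–5 scale, reversed = 6 − raw.
  item 1: 1
  item 2: 4
  item 3: 3
  item 4: 3
  item 5: 5
  item 6: 6 − 4 = 2
  item 7: 3
  item 8: 6 − 4 = 2
  item 9: 4
  item 10: 6 − 3 = 3
Total = 1 + 4 + 3 + 3 + 5 + 2 + 3 + 2 + 4 + 3 = 30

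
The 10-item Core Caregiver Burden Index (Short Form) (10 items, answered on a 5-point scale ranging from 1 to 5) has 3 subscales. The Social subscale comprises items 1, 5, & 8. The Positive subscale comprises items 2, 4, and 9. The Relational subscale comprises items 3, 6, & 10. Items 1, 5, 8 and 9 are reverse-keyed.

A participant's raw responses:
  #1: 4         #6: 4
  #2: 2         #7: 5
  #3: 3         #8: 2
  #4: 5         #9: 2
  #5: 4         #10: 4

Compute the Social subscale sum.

Social items: 1, 5, 8.
Of these, items 1, 5, and 8 are reverse-keyed; on a 1–5 scale, reversed = 6 − raw.
  item 1: 6 − 4 = 2
  item 5: 6 − 4 = 2
  item 8: 6 − 2 = 4
Sum = 2 + 2 + 4 = 8

8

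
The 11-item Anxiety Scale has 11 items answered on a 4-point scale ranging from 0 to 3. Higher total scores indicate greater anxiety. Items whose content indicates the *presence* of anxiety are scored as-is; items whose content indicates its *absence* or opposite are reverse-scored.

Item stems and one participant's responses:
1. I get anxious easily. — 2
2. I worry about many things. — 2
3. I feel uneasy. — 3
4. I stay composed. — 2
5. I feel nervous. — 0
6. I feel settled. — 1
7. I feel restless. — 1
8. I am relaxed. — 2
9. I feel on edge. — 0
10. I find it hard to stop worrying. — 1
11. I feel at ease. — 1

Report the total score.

15

Items 4, 6, 8, 11 describe the absence/opposite of anxiety → reverse-score.
reversed = (0+3) − raw = 3 − raw.
  item 1: 2
  item 2: 2
  item 3: 3
  item 4: 3 − 2 = 1
  item 5: 0
  item 6: 3 − 1 = 2
  item 7: 1
  item 8: 3 − 2 = 1
  item 9: 0
  item 10: 1
  item 11: 3 − 1 = 2
Total = 2 + 2 + 3 + 1 + 0 + 2 + 1 + 1 + 0 + 1 + 2 = 15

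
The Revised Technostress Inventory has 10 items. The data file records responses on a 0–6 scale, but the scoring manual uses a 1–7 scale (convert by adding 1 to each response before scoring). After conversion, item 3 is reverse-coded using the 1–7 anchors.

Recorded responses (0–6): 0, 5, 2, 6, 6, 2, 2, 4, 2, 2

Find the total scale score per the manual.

43

Convert to 1–7: 1, 6, 3, 7, 7, 3, 3, 5, 3, 3
Reverse-coded (on a 1–7 scale, reversed = 8 − raw):
  item 3: 8 − 3 = 5
Scored: 1, 6, 5, 7, 7, 3, 3, 5, 3, 3
Total = 43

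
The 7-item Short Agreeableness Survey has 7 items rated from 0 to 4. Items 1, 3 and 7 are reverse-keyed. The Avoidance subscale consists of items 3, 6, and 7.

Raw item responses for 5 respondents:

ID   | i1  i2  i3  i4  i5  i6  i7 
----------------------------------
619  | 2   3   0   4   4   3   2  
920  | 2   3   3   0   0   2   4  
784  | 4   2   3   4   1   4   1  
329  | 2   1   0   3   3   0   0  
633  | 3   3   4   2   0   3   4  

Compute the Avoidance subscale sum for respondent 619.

9

Respondent 619 raw: 2, 3, 0, 4, 4, 3, 2.
Avoidance items: 3, 6, 7.
Reverse-coded (on a 0–4 scale, reversed = 4 − raw):
  item 3: 4 − 0 = 4
  item 6: 3
  item 7: 4 − 2 = 2
Sum = 4 + 3 + 2 = 9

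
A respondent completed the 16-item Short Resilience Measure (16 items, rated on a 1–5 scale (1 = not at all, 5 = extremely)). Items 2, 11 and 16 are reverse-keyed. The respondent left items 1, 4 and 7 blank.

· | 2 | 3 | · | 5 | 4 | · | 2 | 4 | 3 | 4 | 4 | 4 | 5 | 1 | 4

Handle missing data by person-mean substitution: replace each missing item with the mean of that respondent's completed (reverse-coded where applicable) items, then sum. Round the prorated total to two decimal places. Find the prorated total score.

52.92

Reverse-coded (reverse-coded value = 6 − response):
  item 2: 6 − 2 = 4
  item 11: 6 − 4 = 2
  item 16: 6 − 4 = 2
Completed scored items (13 of 16): 4, 3, 5, 4, 2, 4, 3, 2, 4, 4, 5, 1, 2; sum = 43.
Person mean = 43 / 13 ≈ 3.3077
Prorated total = (43 / 13) × 16 = 52.92 (to 2 dp)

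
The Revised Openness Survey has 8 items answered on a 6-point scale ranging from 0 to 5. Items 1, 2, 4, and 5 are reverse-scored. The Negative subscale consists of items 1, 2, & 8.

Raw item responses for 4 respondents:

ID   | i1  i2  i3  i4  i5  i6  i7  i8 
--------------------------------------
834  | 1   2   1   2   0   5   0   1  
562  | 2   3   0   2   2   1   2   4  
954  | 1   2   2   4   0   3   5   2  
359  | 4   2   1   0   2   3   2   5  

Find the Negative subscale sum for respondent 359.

Respondent 359 raw: 4, 2, 1, 0, 2, 3, 2, 5.
Negative items: 1, 2, 8.
Reverse-coded (reversed = (0+5) − raw = 5 − raw):
  item 1: 5 − 4 = 1
  item 2: 5 − 2 = 3
  item 8: 5
Sum = 1 + 3 + 5 = 9

9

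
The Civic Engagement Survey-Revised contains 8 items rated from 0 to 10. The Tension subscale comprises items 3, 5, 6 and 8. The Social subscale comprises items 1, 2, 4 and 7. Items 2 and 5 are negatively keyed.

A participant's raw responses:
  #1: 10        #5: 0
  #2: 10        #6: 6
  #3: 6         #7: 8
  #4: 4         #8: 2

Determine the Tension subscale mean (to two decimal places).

Tension items: 3, 5, 6, 8.
Of these, item 5 is negatively keyed; reverse-coded value = 10 − response.
  item 3: 6
  item 5: 10 − 0 = 10
  item 6: 6
  item 8: 2
Sum = 6 + 10 + 6 + 2 = 24
Mean = 24 / 4 = 6.00

6.00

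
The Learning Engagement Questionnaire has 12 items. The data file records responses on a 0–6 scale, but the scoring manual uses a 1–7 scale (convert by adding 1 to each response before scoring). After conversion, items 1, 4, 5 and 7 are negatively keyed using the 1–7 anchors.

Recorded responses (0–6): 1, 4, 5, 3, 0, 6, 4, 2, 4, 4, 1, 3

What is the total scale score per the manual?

Convert to 1–7: 2, 5, 6, 4, 1, 7, 5, 3, 5, 5, 2, 4
Reverse-coded (on a 1–7 scale, reversed = 8 − raw):
  item 1: 8 − 2 = 6
  item 4: 8 − 4 = 4
  item 5: 8 − 1 = 7
  item 7: 8 − 5 = 3
Scored: 6, 5, 6, 4, 7, 7, 3, 3, 5, 5, 2, 4
Total = 57

57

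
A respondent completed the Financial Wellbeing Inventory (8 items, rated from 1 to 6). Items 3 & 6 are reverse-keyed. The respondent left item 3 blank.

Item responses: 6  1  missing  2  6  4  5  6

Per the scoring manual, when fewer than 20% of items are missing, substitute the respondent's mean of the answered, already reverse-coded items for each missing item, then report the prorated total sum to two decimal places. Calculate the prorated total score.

33.14

Reverse-coded (on a 1–6 scale, reversed = 7 − raw):
  item 6: 7 − 4 = 3
Completed scored items (7 of 8): 6, 1, 2, 6, 3, 5, 6; sum = 29.
Person mean = 29 / 7 ≈ 4.1429
Prorated total = (29 / 7) × 8 = 33.14 (to 2 dp)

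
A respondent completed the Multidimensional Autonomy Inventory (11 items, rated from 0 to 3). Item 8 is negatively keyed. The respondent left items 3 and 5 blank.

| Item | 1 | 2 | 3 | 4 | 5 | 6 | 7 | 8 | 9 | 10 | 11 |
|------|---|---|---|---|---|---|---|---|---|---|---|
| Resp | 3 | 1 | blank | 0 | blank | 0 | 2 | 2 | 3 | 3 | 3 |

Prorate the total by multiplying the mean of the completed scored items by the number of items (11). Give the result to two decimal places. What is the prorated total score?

19.56

Reverse-coded (on a 0–3 scale, reversed = 3 − raw):
  item 8: 3 − 2 = 1
Completed scored items (9 of 11): 3, 1, 0, 0, 2, 1, 3, 3, 3; sum = 16.
Person mean = 16 / 9 ≈ 1.7778
Prorated total = (16 / 9) × 11 = 19.56 (to 2 dp)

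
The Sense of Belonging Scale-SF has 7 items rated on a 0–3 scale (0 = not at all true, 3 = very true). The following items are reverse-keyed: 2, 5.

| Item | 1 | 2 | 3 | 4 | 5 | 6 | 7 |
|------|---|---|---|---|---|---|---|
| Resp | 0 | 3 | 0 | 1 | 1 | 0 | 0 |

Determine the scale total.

3

Raw sum = 5. Reverse-keyed items: 2, 5; their raw sum = 4.
Each reversal replaces raw with 3 − raw, changing the total by 3 − 2·raw per item.
Total = 5 + 2·3 − 2·4 = 5 + 6 − 8 = 3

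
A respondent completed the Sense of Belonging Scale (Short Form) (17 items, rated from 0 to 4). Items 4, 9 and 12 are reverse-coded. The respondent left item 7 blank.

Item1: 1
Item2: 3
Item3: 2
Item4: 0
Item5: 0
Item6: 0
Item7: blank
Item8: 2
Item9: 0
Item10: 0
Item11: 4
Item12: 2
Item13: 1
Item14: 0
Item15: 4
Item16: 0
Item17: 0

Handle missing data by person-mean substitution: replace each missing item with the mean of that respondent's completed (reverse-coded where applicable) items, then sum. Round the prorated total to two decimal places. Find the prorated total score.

28.69

Reverse-coded (reversed = (0+4) − raw = 4 − raw):
  item 4: 4 − 0 = 4
  item 9: 4 − 0 = 4
  item 12: 4 − 2 = 2
Completed scored items (16 of 17): 1, 3, 2, 4, 0, 0, 2, 4, 0, 4, 2, 1, 0, 4, 0, 0; sum = 27.
Person mean = 27 / 16 ≈ 1.6875
Prorated total = (27 / 16) × 17 = 28.69 (to 2 dp)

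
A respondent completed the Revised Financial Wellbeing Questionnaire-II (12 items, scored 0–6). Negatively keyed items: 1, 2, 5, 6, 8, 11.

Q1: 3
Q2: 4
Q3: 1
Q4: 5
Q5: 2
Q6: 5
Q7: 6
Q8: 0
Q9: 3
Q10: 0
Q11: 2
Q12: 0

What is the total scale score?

35

Apply reverse scoring (reverse-coded value = 6 − response):
  item 1: 6 − 3 = 3
  item 2: 6 − 4 = 2
  item 5: 6 − 2 = 4
  item 6: 6 − 5 = 1
  item 8: 6 − 0 = 6
  item 11: 6 − 2 = 4
Scored items: 3, 2, 1, 5, 4, 1, 6, 6, 3, 0, 4, 0
Total = 3 + 2 + 1 + 5 + 4 + 1 + 6 + 6 + 3 + 0 + 4 + 0 = 35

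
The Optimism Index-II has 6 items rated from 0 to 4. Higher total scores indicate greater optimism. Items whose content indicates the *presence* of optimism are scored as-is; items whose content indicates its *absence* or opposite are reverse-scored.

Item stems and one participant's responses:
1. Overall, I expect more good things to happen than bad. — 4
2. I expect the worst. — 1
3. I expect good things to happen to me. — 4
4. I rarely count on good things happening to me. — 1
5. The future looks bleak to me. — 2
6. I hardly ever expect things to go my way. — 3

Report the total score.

Items 2, 4, 5, 6 describe the absence/opposite of optimism → reverse-score.
reverse-coded value = 4 − response.
  item 1: 4
  item 2: 4 − 1 = 3
  item 3: 4
  item 4: 4 − 1 = 3
  item 5: 4 − 2 = 2
  item 6: 4 − 3 = 1
Total = 4 + 3 + 4 + 3 + 2 + 1 = 17

17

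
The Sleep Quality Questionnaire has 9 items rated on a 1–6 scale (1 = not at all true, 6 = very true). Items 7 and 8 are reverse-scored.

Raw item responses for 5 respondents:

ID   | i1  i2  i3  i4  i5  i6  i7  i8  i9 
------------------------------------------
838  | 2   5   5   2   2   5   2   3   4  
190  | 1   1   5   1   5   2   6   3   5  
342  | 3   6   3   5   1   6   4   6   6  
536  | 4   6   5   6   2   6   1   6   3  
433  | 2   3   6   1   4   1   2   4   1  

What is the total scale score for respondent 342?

34

Respondent 342 raw: 3, 6, 3, 5, 1, 6, 4, 6, 6.
Reverse-coded (reverse-coded value = 7 − response):
  item 1: 3
  item 2: 6
  item 3: 3
  item 4: 5
  item 5: 1
  item 6: 6
  item 7: 7 − 4 = 3
  item 8: 7 − 6 = 1
  item 9: 6
Sum = 3 + 6 + 3 + 5 + 1 + 6 + 3 + 1 + 6 = 34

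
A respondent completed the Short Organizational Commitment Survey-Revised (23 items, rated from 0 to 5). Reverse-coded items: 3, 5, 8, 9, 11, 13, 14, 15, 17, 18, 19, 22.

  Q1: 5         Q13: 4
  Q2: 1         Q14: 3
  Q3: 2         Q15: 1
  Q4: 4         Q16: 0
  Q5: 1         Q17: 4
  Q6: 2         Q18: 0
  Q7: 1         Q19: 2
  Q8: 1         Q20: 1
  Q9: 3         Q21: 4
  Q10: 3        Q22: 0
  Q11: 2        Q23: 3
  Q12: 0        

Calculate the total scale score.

61

Reverse-coded items use 5 − raw:
  item 3: 5 − 2 = 3
  item 5: 5 − 1 = 4
  item 8: 5 − 1 = 4
  item 9: 5 − 3 = 2
  item 11: 5 − 2 = 3
  item 13: 5 − 4 = 1
  item 14: 5 − 3 = 2
  item 15: 5 − 1 = 4
  item 17: 5 − 4 = 1
  item 18: 5 − 0 = 5
  item 19: 5 − 2 = 3
  item 22: 5 − 0 = 5
Scored items: 5, 1, 3, 4, 4, 2, 1, 4, 2, 3, 3, 0, 1, 2, 4, 0, 1, 5, 3, 1, 4, 5, 3
Total = 5 + 1 + 3 + 4 + 4 + 2 + 1 + 4 + 2 + 3 + 3 + 0 + 1 + 2 + 4 + 0 + 1 + 5 + 3 + 1 + 4 + 5 + 3 = 61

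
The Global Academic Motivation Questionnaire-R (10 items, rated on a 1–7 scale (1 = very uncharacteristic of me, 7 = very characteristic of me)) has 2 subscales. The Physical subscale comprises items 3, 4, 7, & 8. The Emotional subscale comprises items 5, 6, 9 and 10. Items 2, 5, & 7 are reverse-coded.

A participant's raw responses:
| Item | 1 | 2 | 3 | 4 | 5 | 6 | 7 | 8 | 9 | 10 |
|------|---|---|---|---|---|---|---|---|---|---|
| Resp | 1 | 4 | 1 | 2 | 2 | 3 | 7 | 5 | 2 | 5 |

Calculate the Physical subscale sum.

Physical items: 3, 4, 7, 8.
Of these, item 7 is reverse-coded; reversed = (1+7) − raw = 8 − raw.
  item 3: 1
  item 4: 2
  item 7: 8 − 7 = 1
  item 8: 5
Sum = 1 + 2 + 1 + 5 = 9

9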